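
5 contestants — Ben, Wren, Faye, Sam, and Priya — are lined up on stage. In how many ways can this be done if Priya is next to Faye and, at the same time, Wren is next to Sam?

Treat {Priya,Faye} as one block (2 orders) and {Wren,Sam} as another (2 orders).
That leaves 3 units to arrange: 2 × 2 × 3! = 4 × 6 = 24.

24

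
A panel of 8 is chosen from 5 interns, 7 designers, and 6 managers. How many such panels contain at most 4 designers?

39897

Split by how many designers are chosen (0 through 4).
Sum: C(7,0)·C(11,8) + C(7,1)·C(11,7) + C(7,2)·C(11,6) + C(7,3)·C(11,5) + C(7,4)·C(11,4) = 165 + 2310 + 9702 + 16170 + 11550 = 39897.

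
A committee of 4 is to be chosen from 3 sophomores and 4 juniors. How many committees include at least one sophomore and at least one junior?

34

Total 4-person selections from all 7: C(7,4) = 35.
Selections missing a whole group: no sophomores → C(4,4) = 1; no juniors → C(3,4) = 0.
Both groups omitted at once is impossible, so 35 − 1 = 34.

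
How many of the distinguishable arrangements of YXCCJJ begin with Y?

With the first slot taken by Y, it remains to arrange the other 5 letters (XCCJJ).
Those 5 letters have C appearing twice and J appearing twice, giving (5)!/(2!·2!) = 30.

30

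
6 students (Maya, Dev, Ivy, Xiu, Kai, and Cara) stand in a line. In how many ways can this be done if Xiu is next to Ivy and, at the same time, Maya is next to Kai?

96

Treat {Xiu,Ivy} as one block (2 orders) and {Maya,Kai} as another (2 orders).
That leaves 4 units to arrange: 2 × 2 × 4! = 4 × 24 = 96.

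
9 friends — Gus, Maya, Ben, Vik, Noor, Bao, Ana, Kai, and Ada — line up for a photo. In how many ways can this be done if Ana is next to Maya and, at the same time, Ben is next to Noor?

Treat {Ana,Maya} as one block (2 orders) and {Ben,Noor} as another (2 orders).
That leaves 7 units to arrange: 2 × 2 × 7! = 4 × 5040 = 20160.

20160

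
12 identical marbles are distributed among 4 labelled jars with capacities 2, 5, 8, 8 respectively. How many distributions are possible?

133

Without the upper bounds there are C(15,3) = 455 ways to split 12 among 4 jars.
Subtract solutions that violate a single cap (substitute x_i' = x_i − (cap_i+1)): x_1 ≥ 3 gives C(12,3) = 220; x_2 ≥ 6 gives C(9,3) = 84; x_3 ≥ 9 gives C(6,3) = 20; x_4 ≥ 9 gives C(6,3) = 20. Together 344.
Add back pairs where two caps are both exceeded: 20 + 1 + 1 + 0 + 0 + 0 = 22.
By inclusion–exclusion the count is 455 − 344 + 22 = 133.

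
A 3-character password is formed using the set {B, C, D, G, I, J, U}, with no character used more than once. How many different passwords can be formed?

210

With no repetition, fill the 3 characters in order: 7 choices, then 6, down to 5.
That product is 7 × 6 × 5 = 210.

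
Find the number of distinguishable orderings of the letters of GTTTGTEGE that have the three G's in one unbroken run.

Treat the 3 copies of G as a single block. The multiset to arrange is then {GGG, E, E, T, T, T, T}, 7 items in all.
That gives (7)!/(4!·2!) = 105 arrangements.

105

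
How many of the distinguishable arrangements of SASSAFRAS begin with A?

With the first slot taken by A, it remains to arrange the other 8 letters (SSSAFRAS).
Those 8 letters have A appearing twice and S appearing 4 times, giving (8)!/(4!·2!) = 840.

840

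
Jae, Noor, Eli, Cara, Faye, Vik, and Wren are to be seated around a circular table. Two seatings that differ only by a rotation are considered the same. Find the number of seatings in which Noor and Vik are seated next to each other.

240

Treat {Noor, Vik} as one unit (2 internal orders) and seat the resulting 6 units around the table: (5)! circular arrangements.
So 2 × (5)! = 2 × 120 = 240.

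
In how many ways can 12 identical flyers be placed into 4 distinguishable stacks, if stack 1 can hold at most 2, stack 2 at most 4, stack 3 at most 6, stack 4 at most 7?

74

Ignoring the caps, the number of non-negative solutions to x_1+…+x_4 = 12 is C(15,3) = 455.
Subtract solutions that violate a single cap (substitute x_i' = x_i − (cap_i+1)): x_1 ≥ 3 gives C(12,3) = 220; x_2 ≥ 5 gives C(10,3) = 120; x_3 ≥ 7 gives C(8,3) = 56; x_4 ≥ 8 gives C(7,3) = 35. Together 431.
Add back pairs where two caps are both exceeded: 35 + 10 + 4 + 1 + 0 + 0 = 50.
By inclusion–exclusion the count is 455 − 431 + 50 = 74.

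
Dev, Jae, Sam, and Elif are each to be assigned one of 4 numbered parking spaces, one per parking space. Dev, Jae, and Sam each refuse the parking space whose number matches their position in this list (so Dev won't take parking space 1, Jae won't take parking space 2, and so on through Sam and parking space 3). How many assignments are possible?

11

Let Aᵢ (for i ∈ {1, 2, 3}) be the placements that put person i in their forbidden parking space. Any j of these fix j positions, leaving (4−j)! ways to fill the rest, and there are C(3,j) ways to pick which j.
By inclusion–exclusion, the number of valid placements is Σ_{j=0}^{3} (−1)^j C(3,j)·(4−j)!.
Computing: 24 − 18 + 6 − 1 = 11.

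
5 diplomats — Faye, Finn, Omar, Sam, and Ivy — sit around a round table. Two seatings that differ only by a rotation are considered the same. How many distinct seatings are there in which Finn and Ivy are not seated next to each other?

12

Without the restriction there are (4)! = 24 seatings.
Those with Finn next to Ivy: fuse the pair into one unit and seat 4 units around a circle — 2·(3)! = 12.
Subtracting, 24 − 12 = 12.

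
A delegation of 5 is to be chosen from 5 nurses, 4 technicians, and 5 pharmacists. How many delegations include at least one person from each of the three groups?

Total 5-person selections from all 14: C(14,5) = 2002.
Selections missing a whole group: no nurses → C(9,5) = 126; no technicians → C(10,5) = 252; no pharmacists → C(9,5) = 126.
Add back selections omitting two groups (i.e. drawn from a single group): C(5,5) + C(4,5) + C(5,5) = 2.
By inclusion–exclusion: 2002 − 504 + 2 = 1500.

1500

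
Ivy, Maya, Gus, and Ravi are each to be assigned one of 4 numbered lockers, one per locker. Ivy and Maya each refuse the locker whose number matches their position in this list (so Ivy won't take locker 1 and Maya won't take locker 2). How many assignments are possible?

14

Let Aᵢ (for i ∈ {1, 2}) be the placements that put person i in their forbidden locker. Any j of these fix j positions, leaving (4−j)! ways to fill the rest, and there are C(2,j) ways to pick which j.
By inclusion–exclusion, the number of valid placements is Σ_{j=0}^{2} (−1)^j C(2,j)·(4−j)!.
Computing: 24 − 12 + 2 = 14.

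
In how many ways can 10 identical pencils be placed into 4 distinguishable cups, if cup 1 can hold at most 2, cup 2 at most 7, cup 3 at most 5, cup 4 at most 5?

By stars and bars, unrestricted non-negative solutions to x_1+…+x_4 = 10 number C(10+3,3) = 286.
Subtract solutions that violate a single cap (substitute x_i' = x_i − (cap_i+1)): x_1 ≥ 3 gives C(10,3) = 120; x_2 ≥ 8 gives C(5,3) = 10; x_3 ≥ 6 gives C(7,3) = 35; x_4 ≥ 6 gives C(7,3) = 35. Together 200.
Add back pairs where two caps are both exceeded: 0 + 4 + 4 + 0 + 0 + 0 = 8.
By inclusion–exclusion the count is 286 − 200 + 8 = 94.

94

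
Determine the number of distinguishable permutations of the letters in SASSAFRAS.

2520

Letter multiplicities in SASSAFRAS: A×3, F×1, R×1, S×4.
So there are 9! / (4!·3!) = 2520 distinguishable arrangements.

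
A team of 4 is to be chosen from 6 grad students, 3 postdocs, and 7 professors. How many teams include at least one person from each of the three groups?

With no constraint there are C(16,4) = 1820 possible selections.
Selections missing a whole group: no grad students → C(10,4) = 210; no postdocs → C(13,4) = 715; no professors → C(9,4) = 126.
Add back selections omitting two groups (i.e. drawn from a single group): C(6,4) + C(3,4) + C(7,4) = 50.
By inclusion–exclusion: 1820 − 1051 + 50 = 819.

819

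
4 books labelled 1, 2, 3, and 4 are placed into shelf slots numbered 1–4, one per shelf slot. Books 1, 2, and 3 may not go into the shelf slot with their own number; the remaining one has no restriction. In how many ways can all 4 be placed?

11

Let Aᵢ (for i ∈ {1, 2, 3}) be the placements that put book i in its forbidden shelf slot. Any j of these fix j positions, leaving (4−j)! ways to fill the rest, and there are C(3,j) ways to pick which j.
By inclusion–exclusion, the number of valid placements is Σ_{j=0}^{3} (−1)^j C(3,j)·(4−j)!.
Computing: 24 − 18 + 6 − 1 = 11.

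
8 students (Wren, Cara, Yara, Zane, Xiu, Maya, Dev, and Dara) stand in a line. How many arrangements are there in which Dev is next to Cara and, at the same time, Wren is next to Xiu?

Treat {Dev,Cara} as one block (2 orders) and {Wren,Xiu} as another (2 orders).
That leaves 6 units to arrange: 2 × 2 × 6! = 4 × 720 = 2880.

2880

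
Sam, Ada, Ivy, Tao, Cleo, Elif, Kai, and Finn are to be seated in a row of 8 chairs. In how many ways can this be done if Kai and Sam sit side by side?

10080

Treat {Kai, Sam} as a single unit. There are 7 units to order, and the pair itself can be ordered 2 ways.
So the count is 2·(7)! = 10080.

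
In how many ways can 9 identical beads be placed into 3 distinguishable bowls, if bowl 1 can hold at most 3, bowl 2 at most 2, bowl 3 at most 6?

6

By stars and bars, unrestricted non-negative solutions to x_1+…+x_3 = 9 number C(9+2,2) = 55.
Subtract solutions that violate a single cap (substitute x_i' = x_i − (cap_i+1)): x_1 ≥ 4 gives C(7,2) = 21; x_2 ≥ 3 gives C(8,2) = 28; x_3 ≥ 7 gives C(4,2) = 6. Together 55.
Add back pairs where two caps are both exceeded: 6 + 0 + 0 = 6.
By inclusion–exclusion the count is 55 − 55 + 6 = 6.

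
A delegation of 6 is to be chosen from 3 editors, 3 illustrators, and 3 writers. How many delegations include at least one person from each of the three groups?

81

With no constraint there are C(9,6) = 84 possible selections.
Subtract selections that omit an entire group: no editors → C(6,6) = 1; no illustrators → C(6,6) = 1; no writers → C(6,6) = 1.
Add back selections omitting two groups (i.e. drawn from a single group): C(3,6) + C(3,6) + C(3,6) = 0.
By inclusion–exclusion: 84 − 3 + 0 = 81.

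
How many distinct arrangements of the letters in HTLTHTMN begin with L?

420

With the first slot taken by L, it remains to arrange the other 7 letters (HTTHTMN).
Those 7 letters have H appearing twice and T appearing 3 times, giving (7)!/(3!·2!) = 420.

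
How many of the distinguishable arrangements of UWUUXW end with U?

30

Fix U in the last position and arrange the remaining 5 letters.
Those 5 letters have U appearing twice and W appearing twice, giving (5)!/(2!·2!) = 30.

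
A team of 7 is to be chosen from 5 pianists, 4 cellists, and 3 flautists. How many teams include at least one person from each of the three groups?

With no constraint there are C(12,7) = 792 possible selections.
Selections missing a whole group: no pianists → C(7,7) = 1; no cellists → C(8,7) = 8; no flautists → C(9,7) = 36.
Add back selections omitting two groups (i.e. drawn from a single group): C(5,7) + C(4,7) + C(3,7) = 0.
By inclusion–exclusion: 792 − 45 + 0 = 747.

747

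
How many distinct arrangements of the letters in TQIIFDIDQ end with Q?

3360

Fix Q in the last position and arrange the remaining 8 letters.
Those 8 letters have D appearing twice and I appearing 3 times, giving (8)!/(3!·2!) = 3360.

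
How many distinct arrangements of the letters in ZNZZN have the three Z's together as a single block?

Treat the 3 copies of Z as a single block. The multiset to arrange is then {ZZZ, N, N}, 3 items in all.
That gives (3)!/(2!) = 3 arrangements.

3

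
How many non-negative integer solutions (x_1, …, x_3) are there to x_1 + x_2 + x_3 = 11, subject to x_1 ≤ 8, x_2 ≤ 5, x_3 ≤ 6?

36

Ignoring the caps, the number of non-negative solutions to x_1+…+x_3 = 11 is C(13,2) = 78.
Subtract solutions that violate a single cap (substitute x_i' = x_i − (cap_i+1)): x_1 ≥ 9 gives C(4,2) = 6; x_2 ≥ 6 gives C(7,2) = 21; x_3 ≥ 7 gives C(6,2) = 15. Together 42.
No two caps can be exceeded simultaneously, so the pair terms are all 0.
By inclusion–exclusion the count is 78 − 42 + 0 = 36.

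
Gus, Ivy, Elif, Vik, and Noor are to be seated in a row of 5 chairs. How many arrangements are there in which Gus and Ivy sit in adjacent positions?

Glue Gus and Ivy into one block (2 internal orders), leaving 4 units to arrange in a row.
So the count is 2·(4)! = 48.

48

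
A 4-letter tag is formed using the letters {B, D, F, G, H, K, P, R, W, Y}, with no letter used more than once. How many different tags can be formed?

5040

With no repetition, fill the 4 letters in order: 10 choices, then 9, down to 7.
That product is 10 × 9 × 8 × 7 = 5040.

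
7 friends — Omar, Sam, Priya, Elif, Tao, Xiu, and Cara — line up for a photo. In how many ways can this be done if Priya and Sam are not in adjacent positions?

3600

Of the 7! = 5040 arrangements, those with Priya and Sam adjacent number 2 × 6! = 1440 (treat the pair as a block with 2 internal orders).
So 5040 − 1440 = 3600 arrangements keep them apart.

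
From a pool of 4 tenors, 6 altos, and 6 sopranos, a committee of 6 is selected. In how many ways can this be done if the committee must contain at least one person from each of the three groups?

With no constraint there are C(16,6) = 8008 possible selections.
Subtract selections that omit an entire group: no tenors → C(12,6) = 924; no altos → C(10,6) = 210; no sopranos → C(10,6) = 210.
Add back selections omitting two groups (i.e. drawn from a single group): C(4,6) + C(6,6) + C(6,6) = 2.
By inclusion–exclusion: 8008 − 1344 + 2 = 6666.

6666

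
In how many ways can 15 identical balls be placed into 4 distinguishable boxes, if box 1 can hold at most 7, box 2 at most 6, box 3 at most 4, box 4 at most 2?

31

By stars and bars, unrestricted non-negative solutions to x_1+…+x_4 = 15 number C(15+3,3) = 816.
Subtract solutions that violate a single cap (substitute x_i' = x_i − (cap_i+1)): x_1 ≥ 8 gives C(10,3) = 120; x_2 ≥ 7 gives C(11,3) = 165; x_3 ≥ 5 gives C(13,3) = 286; x_4 ≥ 3 gives C(15,3) = 455. Together 1026.
Add back pairs where two caps are both exceeded: 1 + 10 + 35 + 20 + 56 + 120 = 242.
Subtract triples: 0 + 0 + 0 + 1 = 1.
By inclusion–exclusion the count is 816 − 1026 + 242 − 1 = 31.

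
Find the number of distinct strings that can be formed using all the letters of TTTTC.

5

Letter multiplicities in TTTTC: C×1, T×4.
The number of distinct arrangements is 5!/(4!) = 120/24 = 5.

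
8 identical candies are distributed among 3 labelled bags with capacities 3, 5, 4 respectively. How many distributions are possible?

14

Ignoring the caps, the number of non-negative solutions to x_1+…+x_3 = 8 is C(10,2) = 45.
Subtract solutions that violate a single cap (substitute x_i' = x_i − (cap_i+1)): x_1 ≥ 4 gives C(6,2) = 15; x_2 ≥ 6 gives C(4,2) = 6; x_3 ≥ 5 gives C(5,2) = 10. Together 31.
No two caps can be exceeded simultaneously, so the pair terms are all 0.
By inclusion–exclusion the count is 45 − 31 + 0 = 14.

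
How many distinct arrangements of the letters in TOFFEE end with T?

With the last slot taken by T, it remains to arrange the other 5 letters (OFFEE).
Those 5 letters have E appearing twice and F appearing twice, giving (5)!/(2!·2!) = 30.

30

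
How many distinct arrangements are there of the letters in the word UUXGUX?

The 6 letters of UUXGUX have repeats: U appearing 3 times and X appearing twice.
The number of distinct arrangements is 6!/(3!·2!) = 720/12 = 60.

60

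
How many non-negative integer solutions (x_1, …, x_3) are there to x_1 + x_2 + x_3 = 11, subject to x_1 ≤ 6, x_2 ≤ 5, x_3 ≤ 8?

36

Without the upper bounds there are C(13,2) = 78 ways to split 11 among 3 variables.
Subtract solutions that violate a single cap (substitute x_i' = x_i − (cap_i+1)): x_1 ≥ 7 gives C(6,2) = 15; x_2 ≥ 6 gives C(7,2) = 21; x_3 ≥ 9 gives C(4,2) = 6. Together 42.
No two caps can be exceeded simultaneously, so the pair terms are all 0.
By inclusion–exclusion the count is 78 − 42 + 0 = 36.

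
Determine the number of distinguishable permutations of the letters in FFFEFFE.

FFFEFFE has 7 letters with E appearing twice and F appearing 5 times.
The number of distinct arrangements is 7!/(5!·2!) = 5040/240 = 21.

21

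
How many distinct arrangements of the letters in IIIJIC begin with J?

With the first slot taken by J, it remains to arrange the other 5 letters (IIIIC).
Those 5 letters have I appearing 4 times, giving (5)!/(4!) = 5.

5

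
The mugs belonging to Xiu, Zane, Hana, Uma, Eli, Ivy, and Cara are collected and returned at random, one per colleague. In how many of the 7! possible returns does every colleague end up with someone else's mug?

Count assignments avoiding every fixed point. For any j of the 7 colleagues fixed to their own mug, the other 7−j can be arranged in (7−j)! ways.
By inclusion–exclusion this is Σ_{j=0}^{7} (−1)^j C(7,j)·(7−j)!.
Computing: 5040 − 5040 + 2520 − 840 + 210 − 42 + 7 − 1 = 1854.

1854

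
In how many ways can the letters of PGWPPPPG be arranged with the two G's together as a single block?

Treat the 2 copies of G as a single block. The multiset to arrange is then {GG, P, P, P, P, P, W}, 7 items in all.
That gives (7)!/(5!) = 42 arrangements.

42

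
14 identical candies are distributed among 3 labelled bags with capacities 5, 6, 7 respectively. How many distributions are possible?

By stars and bars, unrestricted non-negative solutions to x_1+…+x_3 = 14 number C(14+2,2) = 120.
Subtract solutions that violate a single cap (substitute x_i' = x_i − (cap_i+1)): x_1 ≥ 6 gives C(10,2) = 45; x_2 ≥ 7 gives C(9,2) = 36; x_3 ≥ 8 gives C(8,2) = 28. Together 109.
Add back pairs where two caps are both exceeded: 3 + 1 + 0 = 4.
By inclusion–exclusion the count is 120 − 109 + 4 = 15.

15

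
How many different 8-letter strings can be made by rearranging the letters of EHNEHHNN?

The 8 letters of EHNEHHNN have repeats: E appearing twice, H appearing 3 times, and N appearing 3 times.
The number of distinct arrangements is 8!/(3!·3!·2!) = 40320/72 = 560.

560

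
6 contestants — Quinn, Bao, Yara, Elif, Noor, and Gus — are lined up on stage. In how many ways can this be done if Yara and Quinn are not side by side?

There are 6! = 720 arrangements in all. If Yara and Quinn are adjacent, merging them into one block gives 2·(5)! = 240 arrangements.
So 720 − 240 = 480 arrangements keep them apart.

480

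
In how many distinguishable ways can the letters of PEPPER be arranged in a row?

60

Letter multiplicities in PEPPER: E×2, P×3, R×1.
Dividing 6! = 720 by 3!·2! = 12 for the repeated letters gives 60.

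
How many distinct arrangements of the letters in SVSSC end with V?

Fix V in the last position and arrange the remaining 4 letters.
Those 4 letters have S appearing 3 times, giving (4)!/(3!) = 4.

4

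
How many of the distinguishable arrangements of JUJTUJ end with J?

Fix J in the last position and arrange the remaining 5 letters.
Those 5 letters have J appearing twice and U appearing twice, giving (5)!/(2!·2!) = 30.

30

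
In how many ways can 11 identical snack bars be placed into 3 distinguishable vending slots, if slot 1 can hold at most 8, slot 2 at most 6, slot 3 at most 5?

36

Ignoring the caps, the number of non-negative solutions to x_1+…+x_3 = 11 is C(13,2) = 78.
Subtract solutions that violate a single cap (substitute x_i' = x_i − (cap_i+1)): x_1 ≥ 9 gives C(4,2) = 6; x_2 ≥ 7 gives C(6,2) = 15; x_3 ≥ 6 gives C(7,2) = 21. Together 42.
No two caps can be exceeded simultaneously, so the pair terms are all 0.
By inclusion–exclusion the count is 78 − 42 + 0 = 36.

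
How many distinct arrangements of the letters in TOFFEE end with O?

30

Fix O in the last position and arrange the remaining 5 letters.
Those 5 letters have E appearing twice and F appearing twice, giving (5)!/(2!·2!) = 30.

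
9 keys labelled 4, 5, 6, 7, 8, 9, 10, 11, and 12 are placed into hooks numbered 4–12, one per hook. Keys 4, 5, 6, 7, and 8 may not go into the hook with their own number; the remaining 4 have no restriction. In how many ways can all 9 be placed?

205056

Let Aᵢ (for 4 ≤ i ≤ 8) be the placements that put key i in its forbidden hook. Any j of these fix j positions, leaving (9−j)! ways to fill the rest, and there are C(5,j) ways to pick which j.
By inclusion–exclusion, the number of valid placements is Σ_{j=0}^{5} (−1)^j C(5,j)·(9−j)!.
Computing: 362880 − 201600 + 50400 − 7200 + 600 − 24 = 205056.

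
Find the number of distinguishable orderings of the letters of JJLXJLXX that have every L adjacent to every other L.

Treat the 2 copies of L as a single block. The multiset to arrange is then {LL, J, J, J, X, X, X}, 7 items in all.
That gives (7)!/(3!·3!) = 140 arrangements.

140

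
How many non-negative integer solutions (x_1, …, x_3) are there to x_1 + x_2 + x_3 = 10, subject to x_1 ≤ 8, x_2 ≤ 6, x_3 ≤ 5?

38

By stars and bars, unrestricted non-negative solutions to x_1+…+x_3 = 10 number C(10+2,2) = 66.
Subtract solutions that violate a single cap (substitute x_i' = x_i − (cap_i+1)): x_1 ≥ 9 gives C(3,2) = 3; x_2 ≥ 7 gives C(5,2) = 10; x_3 ≥ 6 gives C(6,2) = 15. Together 28.
No two caps can be exceeded simultaneously, so the pair terms are all 0.
By inclusion–exclusion the count is 66 − 28 + 0 = 38.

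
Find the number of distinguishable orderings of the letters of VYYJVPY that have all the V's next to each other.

120

Treat the 2 copies of V as a single block. The multiset to arrange is then {VV, J, P, Y, Y, Y}, 6 items in all.
That gives (6)!/(3!) = 120 arrangements.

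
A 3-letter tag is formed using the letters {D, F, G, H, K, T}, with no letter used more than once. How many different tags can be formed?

120

Choose and order 3 of the 6 symbols: the first letter has 6 options, the next 5, then 4.
That product is 6 × 5 × 4 = 120.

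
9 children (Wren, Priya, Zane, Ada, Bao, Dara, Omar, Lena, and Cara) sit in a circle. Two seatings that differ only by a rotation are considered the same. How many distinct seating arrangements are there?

Fix one person's seat to break rotational symmetry; the remaining 8 people can be arranged in (8)! = 40320 ways.

40320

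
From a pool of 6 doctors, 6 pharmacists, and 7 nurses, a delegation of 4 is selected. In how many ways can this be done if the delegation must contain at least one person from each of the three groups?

2016

Total 4-person selections from all 19: C(19,4) = 3876.
Subtract selections that omit an entire group: no doctors → C(13,4) = 715; no pharmacists → C(13,4) = 715; no nurses → C(12,4) = 495.
Add back selections omitting two groups (i.e. drawn from a single group): C(6,4) + C(6,4) + C(7,4) = 65.
By inclusion–exclusion: 3876 − 1925 + 65 = 2016.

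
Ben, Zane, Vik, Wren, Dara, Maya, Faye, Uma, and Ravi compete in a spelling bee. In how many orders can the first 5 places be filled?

This is an ordered selection of 5 from 9: P(9,5).
That gives 9 × 8 × 7 × 6 × 5 = 15120.

15120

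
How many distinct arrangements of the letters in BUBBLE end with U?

With the last slot taken by U, it remains to arrange the other 5 letters (BBBLE).
Those 5 letters have B appearing 3 times, giving (5)!/(3!) = 20.

20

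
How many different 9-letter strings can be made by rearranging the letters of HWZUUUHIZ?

Letter multiplicities in HWZUUUHIZ: H×2, I×1, U×3, W×1, Z×2.
The number of distinct arrangements is 9!/(3!·2!·2!) = 362880/24 = 15120.

15120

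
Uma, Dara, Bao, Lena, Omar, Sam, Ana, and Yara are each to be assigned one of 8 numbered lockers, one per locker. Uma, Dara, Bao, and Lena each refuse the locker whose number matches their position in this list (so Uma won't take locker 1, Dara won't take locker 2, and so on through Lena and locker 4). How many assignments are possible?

Let Aᵢ (for 1 ≤ i ≤ 4) be the placements that put person i in their forbidden locker. Any j of these fix j positions, leaving (8−j)! ways to fill the rest, and there are C(4,j) ways to pick which j.
By inclusion–exclusion, the number of valid placements is Σ_{j=0}^{4} (−1)^j C(4,j)·(8−j)!.
Computing: 40320 − 20160 + 4320 − 480 + 24 = 24024.

24024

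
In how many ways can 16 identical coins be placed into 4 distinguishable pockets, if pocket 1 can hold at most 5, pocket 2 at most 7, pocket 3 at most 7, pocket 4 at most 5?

Without the upper bounds there are C(19,3) = 969 ways to split 16 among 4 pockets.
Subtract solutions that violate a single cap (substitute x_i' = x_i − (cap_i+1)): x_1 ≥ 6 gives C(13,3) = 286; x_2 ≥ 8 gives C(11,3) = 165; x_3 ≥ 8 gives C(11,3) = 165; x_4 ≥ 6 gives C(13,3) = 286. Together 902.
Add back pairs where two caps are both exceeded: 10 + 10 + 35 + 1 + 10 + 10 = 76.
By inclusion–exclusion the count is 969 − 902 + 76 = 143.

143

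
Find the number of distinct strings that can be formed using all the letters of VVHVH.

The 5 letters of VVHVH have repeats: H appearing twice and V appearing 3 times.
Dividing 5! = 120 by 3!·2! = 12 for the repeated letters gives 10.

10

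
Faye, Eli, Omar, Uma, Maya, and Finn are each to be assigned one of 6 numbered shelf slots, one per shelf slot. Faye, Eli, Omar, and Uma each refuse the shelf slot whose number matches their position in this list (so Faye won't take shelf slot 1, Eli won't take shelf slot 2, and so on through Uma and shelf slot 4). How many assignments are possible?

362

Let Aᵢ (for 1 ≤ i ≤ 4) be the placements that put person i in their forbidden shelf slot. Any j of these fix j positions, leaving (6−j)! ways to fill the rest, and there are C(4,j) ways to pick which j.
By inclusion–exclusion, the number of valid placements is Σ_{j=0}^{4} (−1)^j C(4,j)·(6−j)!.
Computing: 720 − 480 + 144 − 24 + 2 = 362.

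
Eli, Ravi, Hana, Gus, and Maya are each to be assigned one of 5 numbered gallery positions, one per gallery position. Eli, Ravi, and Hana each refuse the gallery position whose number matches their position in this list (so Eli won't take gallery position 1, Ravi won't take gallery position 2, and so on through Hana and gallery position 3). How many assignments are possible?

64

Let Aᵢ (for i ∈ {1, 2, 3}) be the placements that put person i in their forbidden gallery position. Any j of these fix j positions, leaving (5−j)! ways to fill the rest, and there are C(3,j) ways to pick which j.
By inclusion–exclusion, the number of valid placements is Σ_{j=0}^{3} (−1)^j C(3,j)·(5−j)!.
Computing: 120 − 72 + 18 − 2 = 64.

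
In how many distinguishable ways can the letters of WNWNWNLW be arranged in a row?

280

WNWNWNLW has 8 letters with N appearing 3 times and W appearing 4 times.
Dividing 8! = 40320 by 4!·3! = 144 for the repeated letters gives 280.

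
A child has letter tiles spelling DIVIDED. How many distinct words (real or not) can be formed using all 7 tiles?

Letter multiplicities in DIVIDED: D×3, E×1, I×2, V×1.
Dividing 7! = 5040 by 3!·2! = 12 for the repeated letters gives 420.

420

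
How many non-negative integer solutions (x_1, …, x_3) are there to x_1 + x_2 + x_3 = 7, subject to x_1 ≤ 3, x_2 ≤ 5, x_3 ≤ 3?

13

Without the upper bounds there are C(9,2) = 36 ways to split 7 among 3 variables.
Subtract solutions that violate a single cap (substitute x_i' = x_i − (cap_i+1)): x_1 ≥ 4 gives C(5,2) = 10; x_2 ≥ 6 gives C(3,2) = 3; x_3 ≥ 4 gives C(5,2) = 10. Together 23.
No two caps can be exceeded simultaneously, so the pair terms are all 0.
By inclusion–exclusion the count is 36 − 23 + 0 = 13.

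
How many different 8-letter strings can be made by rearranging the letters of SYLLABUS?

10080

The 8 letters of SYLLABUS have repeats: L appearing twice and S appearing twice.
So there are 8! / (2!·2!) = 10080 distinguishable arrangements.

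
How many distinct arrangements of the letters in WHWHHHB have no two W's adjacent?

There are 7!/(4!·2!) = 105 arrangements of WHWHHHB in total.
Arrangements with the W's together: treat WW as one letter, giving (6)!/(4!) = 30.
Subtracting, 105 − 30 = 75 arrangements keep the W's apart.

75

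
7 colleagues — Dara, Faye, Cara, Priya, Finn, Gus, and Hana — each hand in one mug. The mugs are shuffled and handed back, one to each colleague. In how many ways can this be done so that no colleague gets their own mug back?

Let Aᵢ be the assignments in which colleague i gets their own mug. We want the size of the complement of A₁∪…∪A_7.
By inclusion–exclusion this is Σ_{j=0}^{7} (−1)^j C(7,j)·(7−j)!.
Computing: 5040 − 5040 + 2520 − 840 + 210 − 42 + 7 − 1 = 1854.

1854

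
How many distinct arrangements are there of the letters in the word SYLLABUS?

10080

Letter multiplicities in SYLLABUS: A×1, B×1, L×2, S×2, U×1, Y×1.
Dividing 8! = 40320 by 2!·2! = 4 for the repeated letters gives 10080.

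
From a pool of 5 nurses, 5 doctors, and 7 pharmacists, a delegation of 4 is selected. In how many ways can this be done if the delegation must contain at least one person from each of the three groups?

Unrestricted: C(17,4) = 2380 ways to pick any 4 of the 17.
Selections missing a whole group: no nurses → C(12,4) = 495; no doctors → C(12,4) = 495; no pharmacists → C(10,4) = 210.
Add back selections omitting two groups (i.e. drawn from a single group): C(5,4) + C(5,4) + C(7,4) = 45.
By inclusion–exclusion: 2380 − 1200 + 45 = 1225.

1225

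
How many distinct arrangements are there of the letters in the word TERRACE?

TERRACE has 7 letters with E appearing twice and R appearing twice.
The number of distinct arrangements is 7!/(2!·2!) = 5040/4 = 1260.

1260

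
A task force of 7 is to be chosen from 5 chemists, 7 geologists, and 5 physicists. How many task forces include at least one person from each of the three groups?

Total 7-person selections from all 17: C(17,7) = 19448.
Subtract selections that omit an entire group: no chemists → C(12,7) = 792; no geologists → C(10,7) = 120; no physicists → C(12,7) = 792.
Add back selections omitting two groups (i.e. drawn from a single group): C(5,7) + C(7,7) + C(5,7) = 1.
By inclusion–exclusion: 19448 − 1704 + 1 = 17745.

17745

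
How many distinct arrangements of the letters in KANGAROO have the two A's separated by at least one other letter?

Total arrangements of KANGAROO: 8!/(2!·2!) = 10080.
If the two A's are adjacent, glue them into one block, leaving 7 items to arrange: (7)!/(2!) = 2520 ways.
Subtracting, 10080 − 2520 = 7560 arrangements keep the A's apart.

7560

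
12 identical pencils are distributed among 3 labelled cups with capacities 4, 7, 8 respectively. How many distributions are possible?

By stars and bars, unrestricted non-negative solutions to x_1+…+x_3 = 12 number C(12+2,2) = 91.
Subtract solutions that violate a single cap (substitute x_i' = x_i − (cap_i+1)): x_1 ≥ 5 gives C(9,2) = 36; x_2 ≥ 8 gives C(6,2) = 15; x_3 ≥ 9 gives C(5,2) = 10. Together 61.
No two caps can be exceeded simultaneously, so the pair terms are all 0.
By inclusion–exclusion the count is 91 − 61 + 0 = 30.

30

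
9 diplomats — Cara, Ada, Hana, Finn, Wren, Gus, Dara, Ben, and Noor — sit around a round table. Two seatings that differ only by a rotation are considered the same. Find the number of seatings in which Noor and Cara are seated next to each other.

Treat {Noor, Cara} as one unit (2 internal orders) and seat the resulting 8 units around the table: (7)! circular arrangements.
So 2 × (7)! = 2 × 5040 = 10080.

10080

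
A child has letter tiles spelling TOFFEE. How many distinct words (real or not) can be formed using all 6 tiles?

180

Letter multiplicities in TOFFEE: E×2, F×2, O×1, T×1.
So there are 6! / (2!·2!) = 180 distinguishable arrangements.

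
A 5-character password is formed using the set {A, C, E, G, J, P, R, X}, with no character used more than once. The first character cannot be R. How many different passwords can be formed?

5880

The first character has 8−1 = 7 choices (anything except R).
The remaining 4 characters are filled from the other 7 symbols without repetition: 7 × 6 × 5 × 4 = 840.
Total: 7 × 840 = 5880.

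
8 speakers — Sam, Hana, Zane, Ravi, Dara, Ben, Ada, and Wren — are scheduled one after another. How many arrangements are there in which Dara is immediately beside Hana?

Glue Dara and Hana into one block (2 internal orders), leaving 7 units to arrange in a row.
That gives 2 × 7! = 2 × 5040 = 10080.

10080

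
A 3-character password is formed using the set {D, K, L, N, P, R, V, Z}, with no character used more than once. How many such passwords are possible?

This is a permutation of 3 out of 8: P(8,3) = 8!/5!.
8 × 7 × 6 = 336.

336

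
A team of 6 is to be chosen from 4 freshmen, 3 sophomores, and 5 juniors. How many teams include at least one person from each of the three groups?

805

Total 6-person selections from all 12: C(12,6) = 924.
Selections missing a whole group: no freshmen → C(8,6) = 28; no sophomores → C(9,6) = 84; no juniors → C(7,6) = 7.
Add back selections omitting two groups (i.e. drawn from a single group): C(4,6) + C(3,6) + C(5,6) = 0.
By inclusion–exclusion: 924 − 119 + 0 = 805.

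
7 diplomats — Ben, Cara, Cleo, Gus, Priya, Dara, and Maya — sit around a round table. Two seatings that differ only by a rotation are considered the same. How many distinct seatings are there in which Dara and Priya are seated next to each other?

Treat {Dara, Priya} as one unit (2 internal orders) and seat the resulting 6 units around the table: (5)! circular arrangements.
So 2 × (5)! = 2 × 120 = 240.

240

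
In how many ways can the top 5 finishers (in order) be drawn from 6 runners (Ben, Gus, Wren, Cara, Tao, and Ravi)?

This is an ordered selection of 5 from 6: P(6,5).
That gives 6 × 5 × 4 × 3 × 2 = 720.

720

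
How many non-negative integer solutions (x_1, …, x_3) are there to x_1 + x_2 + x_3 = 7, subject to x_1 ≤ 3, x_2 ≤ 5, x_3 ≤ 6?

By stars and bars, unrestricted non-negative solutions to x_1+…+x_3 = 7 number C(7+2,2) = 36.
Subtract solutions that violate a single cap (substitute x_i' = x_i − (cap_i+1)): x_1 ≥ 4 gives C(5,2) = 10; x_2 ≥ 6 gives C(3,2) = 3; x_3 ≥ 7 gives C(2,2) = 1. Together 14.
No two caps can be exceeded simultaneously, so the pair terms are all 0.
By inclusion–exclusion the count is 36 − 14 + 0 = 22.

22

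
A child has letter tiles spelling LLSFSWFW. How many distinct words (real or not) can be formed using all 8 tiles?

Letter multiplicities in LLSFSWFW: F×2, L×2, S×2, W×2.
The number of distinct arrangements is 8!/(2!·2!·2!·2!) = 40320/16 = 2520.

2520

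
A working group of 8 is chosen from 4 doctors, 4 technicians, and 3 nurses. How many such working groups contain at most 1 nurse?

25

Split by how many nurses are chosen (0 through 1).
Sum: C(3,0)·C(8,8) + C(3,1)·C(8,7) = 1 + 24 = 25.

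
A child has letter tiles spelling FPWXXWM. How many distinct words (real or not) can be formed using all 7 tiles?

1260

The 7 letters of FPWXXWM have repeats: W appearing twice and X appearing twice.
The number of distinct arrangements is 7!/(2!·2!) = 5040/4 = 1260.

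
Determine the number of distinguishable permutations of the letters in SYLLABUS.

The 8 letters of SYLLABUS have repeats: L appearing twice and S appearing twice.
The number of distinct arrangements is 8!/(2!·2!) = 40320/4 = 10080.

10080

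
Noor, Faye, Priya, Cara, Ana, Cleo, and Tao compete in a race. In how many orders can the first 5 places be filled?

There are 7 choices for 1st place, 6 for 2nd, and so on down to 3 for position 5.
That gives 7 × 6 × 5 × 4 × 3 = 2520.

2520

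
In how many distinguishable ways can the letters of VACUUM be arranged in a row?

360

The 6 letters of VACUUM have repeats: U appearing twice.
Dividing 6! = 720 by 2! = 2 for the repeated letters gives 360.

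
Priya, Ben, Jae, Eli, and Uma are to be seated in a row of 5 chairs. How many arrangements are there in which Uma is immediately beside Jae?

Glue Uma and Jae into one block (2 internal orders), leaving 4 units to arrange in a row.
So the count is 2·(4)! = 48.

48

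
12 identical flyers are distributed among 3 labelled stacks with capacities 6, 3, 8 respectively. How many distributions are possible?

By stars and bars, unrestricted non-negative solutions to x_1+…+x_3 = 12 number C(12+2,2) = 91.
Subtract solutions that violate a single cap (substitute x_i' = x_i − (cap_i+1)): x_1 ≥ 7 gives C(7,2) = 21; x_2 ≥ 4 gives C(10,2) = 45; x_3 ≥ 9 gives C(5,2) = 10. Together 76.
Add back pairs where two caps are both exceeded: 3 + 0 + 0 = 3.
By inclusion–exclusion the count is 91 − 76 + 3 = 18.

18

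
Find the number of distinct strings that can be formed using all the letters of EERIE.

20

The 5 letters of EERIE have repeats: E appearing 3 times.
The number of distinct arrangements is 5!/(3!) = 120/6 = 20.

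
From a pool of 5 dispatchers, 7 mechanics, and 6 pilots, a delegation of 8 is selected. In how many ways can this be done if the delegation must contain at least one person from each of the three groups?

Total 8-person selections from all 18: C(18,8) = 43758.
Selections missing a whole group: no dispatchers → C(13,8) = 1287; no mechanics → C(11,8) = 165; no pilots → C(12,8) = 495.
Add back selections omitting two groups (i.e. drawn from a single group): C(5,8) + C(7,8) + C(6,8) = 0.
By inclusion–exclusion: 43758 − 1947 + 0 = 41811.

41811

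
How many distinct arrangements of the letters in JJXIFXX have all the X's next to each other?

Treat the 3 copies of X as a single block. The multiset to arrange is then {XXX, F, I, J, J}, 5 items in all.
That gives (5)!/(2!) = 60 arrangements.

60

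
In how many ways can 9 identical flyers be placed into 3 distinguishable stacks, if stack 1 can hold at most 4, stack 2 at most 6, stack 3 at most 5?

By stars and bars, unrestricted non-negative solutions to x_1+…+x_3 = 9 number C(9+2,2) = 55.
Subtract solutions that violate a single cap (substitute x_i' = x_i − (cap_i+1)): x_1 ≥ 5 gives C(6,2) = 15; x_2 ≥ 7 gives C(4,2) = 6; x_3 ≥ 6 gives C(5,2) = 10. Together 31.
No two caps can be exceeded simultaneously, so the pair terms are all 0.
By inclusion–exclusion the count is 55 − 31 + 0 = 24.

24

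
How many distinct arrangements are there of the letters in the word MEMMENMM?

Letter multiplicities in MEMMENMM: E×2, M×5, N×1.
Dividing 8! = 40320 by 5!·2! = 240 for the repeated letters gives 168.

168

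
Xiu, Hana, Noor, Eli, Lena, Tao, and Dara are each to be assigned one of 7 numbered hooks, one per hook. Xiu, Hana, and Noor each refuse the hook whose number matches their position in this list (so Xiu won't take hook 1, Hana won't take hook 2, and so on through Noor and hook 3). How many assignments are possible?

3216

Let Aᵢ (for i ∈ {1, 2, 3}) be the placements that put person i in their forbidden hook. Any j of these fix j positions, leaving (7−j)! ways to fill the rest, and there are C(3,j) ways to pick which j.
By inclusion–exclusion, the number of valid placements is Σ_{j=0}^{3} (−1)^j C(3,j)·(7−j)!.
Computing: 5040 − 2160 + 360 − 24 = 3216.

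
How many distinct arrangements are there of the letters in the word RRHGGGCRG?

Letter multiplicities in RRHGGGCRG: C×1, G×4, H×1, R×3.
Dividing 9! = 362880 by 4!·3! = 144 for the repeated letters gives 2520.

2520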